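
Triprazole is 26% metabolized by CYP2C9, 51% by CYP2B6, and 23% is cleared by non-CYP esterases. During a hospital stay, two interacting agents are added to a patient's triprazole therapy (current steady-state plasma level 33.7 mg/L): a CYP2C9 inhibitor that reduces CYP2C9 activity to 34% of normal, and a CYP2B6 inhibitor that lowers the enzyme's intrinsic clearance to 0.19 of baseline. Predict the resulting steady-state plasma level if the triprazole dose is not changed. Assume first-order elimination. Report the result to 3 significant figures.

The CYP2C9 pathway (26% of clearance) falls to 0.34× activity: 0.26 × 0.34 = 0.0884.
The CYP2B6 pathway (51% of clearance) is reduced to 0.19× activity: 0.51 × 0.19 = 0.0969.
The remaining 23% of clearance is unaffected.
Relative clearance = 0.0884 + 0.0969 + 0.23 = 0.4153.
New steady-state plasma level = 33.7 / 0.4153 = 81.1 mg/L (concentration scales inversely with clearance).

81.1 mg/L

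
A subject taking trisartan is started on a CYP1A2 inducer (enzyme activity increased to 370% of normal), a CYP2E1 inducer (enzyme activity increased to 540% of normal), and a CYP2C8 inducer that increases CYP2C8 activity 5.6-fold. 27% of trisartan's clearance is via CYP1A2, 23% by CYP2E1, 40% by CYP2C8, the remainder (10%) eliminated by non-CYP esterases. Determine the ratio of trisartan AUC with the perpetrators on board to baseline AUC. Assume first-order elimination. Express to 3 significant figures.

CYP1A2: 0.27 × 3.7 = 0.999
CYP2E1: 0.23 × 5.4 = 1.242
CYP2C8: 0.4 × 5.6 = 2.24
Other: 0.1 (unchanged)
CL_new/CL_old = 0.999 + 1.242 + 2.24 + 0.1 = 4.581.
AUC ∝ 1/CL: fold-change = 1 / 4.581 = 0.218.

0.218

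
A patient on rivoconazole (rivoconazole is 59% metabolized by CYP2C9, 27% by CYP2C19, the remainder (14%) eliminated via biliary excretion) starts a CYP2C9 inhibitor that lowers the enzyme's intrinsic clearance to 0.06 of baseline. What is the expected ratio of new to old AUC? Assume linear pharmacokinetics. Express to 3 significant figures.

The CYP2C9 pathway (59% of clearance) falls to 0.06× activity: 0.59 × 0.06 = 0.0354.
CYP2C19 (27%) and the residual 14% are unaffected.
New clearance relative to baseline: 0.0354 + 0.27 + 0.14 = 0.4454.
Since AUC ∝ 1/CL, the ratio is 1 / 0.4454 = 2.25.

2.25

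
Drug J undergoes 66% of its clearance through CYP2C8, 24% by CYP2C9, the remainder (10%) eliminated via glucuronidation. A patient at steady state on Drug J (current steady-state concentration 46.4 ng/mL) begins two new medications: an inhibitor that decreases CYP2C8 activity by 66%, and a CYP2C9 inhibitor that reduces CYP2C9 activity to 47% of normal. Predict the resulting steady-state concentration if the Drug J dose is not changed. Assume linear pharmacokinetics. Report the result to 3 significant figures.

106 ng/mL

The CYP2C8 pathway (66% of clearance) is reduced to 0.34× activity: 0.66 × 0.34 = 0.2244.
The CYP2C9 pathway (24% of clearance) falls to 0.47× activity: 0.24 × 0.47 = 0.1128.
Non-CYP routes (10%) are unchanged.
New clearance relative to baseline: 0.2244 + 0.1128 + 0.1 = 0.4372.
New steady-state concentration = 46.4 / 0.4372 = 106 ng/mL (concentration scales inversely with clearance).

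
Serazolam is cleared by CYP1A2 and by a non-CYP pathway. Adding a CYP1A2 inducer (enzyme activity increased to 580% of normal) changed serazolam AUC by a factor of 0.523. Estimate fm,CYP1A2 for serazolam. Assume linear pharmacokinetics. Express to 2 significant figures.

Call the CYP1A2 fraction fm. After the interaction, CL_new/CL_old = fm × 5.8 + (1 − fm).
AUC ratio = 1 / (new CL fraction), so new CL fraction = 1 / 0.523 = 1.912.
fm × 5.8 + 1 − fm = 1.912  ⇒  fm × (5.8 − 1) = 0.912  ⇒  fm = 0.19.

0.19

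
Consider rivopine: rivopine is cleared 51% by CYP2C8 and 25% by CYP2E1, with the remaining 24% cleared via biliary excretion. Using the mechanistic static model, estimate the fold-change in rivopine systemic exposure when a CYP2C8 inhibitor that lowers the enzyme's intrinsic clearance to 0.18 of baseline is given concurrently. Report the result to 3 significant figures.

1.72

The CYP2C8 pathway (51% of clearance) drops to 0.18× activity: 0.51 × 0.18 = 0.0918.
CYP2E1 (25%) and the residual 24% are unaffected.
CL_new/CL_old = 0.0918 + 0.25 + 0.24 = 0.5818.
Systemic exposure ratio = CL_old/CL_new = 1 / 0.5818 = 1.72.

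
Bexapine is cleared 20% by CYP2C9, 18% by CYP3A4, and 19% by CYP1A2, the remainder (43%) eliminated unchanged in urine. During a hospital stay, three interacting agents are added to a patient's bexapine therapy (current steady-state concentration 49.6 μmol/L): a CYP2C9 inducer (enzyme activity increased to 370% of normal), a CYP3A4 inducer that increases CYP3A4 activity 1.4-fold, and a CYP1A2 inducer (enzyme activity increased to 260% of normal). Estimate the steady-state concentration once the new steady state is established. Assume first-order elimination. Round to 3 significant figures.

The CYP2C9 pathway (20% of clearance) increases to 3.7× activity: 0.2 × 3.7 = 0.74.
The CYP3A4 pathway (18% of clearance) is boosted to 1.4× activity: 0.18 × 1.4 = 0.252.
The CYP1A2 pathway (19% of clearance) increases to 2.6× activity: 0.19 × 2.6 = 0.494.
Non-CYP routes (43%) are unchanged.
New clearance relative to baseline: 0.74 + 0.252 + 0.494 + 0.43 = 1.916.
Dividing the baseline by the relative clearance: 49.6 / 1.916 = 25.9 μmol/L.

25.9 μmol/L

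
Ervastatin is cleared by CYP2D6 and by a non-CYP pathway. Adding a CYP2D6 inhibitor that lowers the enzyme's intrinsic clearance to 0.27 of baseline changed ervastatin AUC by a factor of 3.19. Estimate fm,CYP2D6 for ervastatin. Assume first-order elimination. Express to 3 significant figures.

CL'/CL = 1 / 3.19 = 0.3135
0.27·fm + (1 − fm) = 0.3135
fm = (0.3135 − 1) / (0.27 − 1) = 0.940

0.940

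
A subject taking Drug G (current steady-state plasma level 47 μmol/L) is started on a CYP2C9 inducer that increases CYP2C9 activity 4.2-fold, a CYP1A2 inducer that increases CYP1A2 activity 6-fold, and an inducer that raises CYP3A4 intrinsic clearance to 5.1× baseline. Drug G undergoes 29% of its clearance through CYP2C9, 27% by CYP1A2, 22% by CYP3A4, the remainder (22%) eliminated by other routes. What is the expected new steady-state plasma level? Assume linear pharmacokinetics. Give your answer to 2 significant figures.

The CYP2C9 pathway (29% of clearance) is boosted to 4.2× activity: 0.29 × 4.2 = 1.218.
The CYP1A2 pathway (27% of clearance) rises to 6× activity: 0.27 × 6 = 1.62.
The CYP3A4 pathway (22% of clearance) rises to 5.1× activity: 0.22 × 5.1 = 1.122.
Non-CYP routes (22%) are unchanged.
Relative clearance = 1.218 + 1.62 + 1.122 + 0.22 = 4.18.
New steady-state plasma level = 47 / 4.18 = 11 μmol/L (concentration scales inversely with clearance).

11 μmol/L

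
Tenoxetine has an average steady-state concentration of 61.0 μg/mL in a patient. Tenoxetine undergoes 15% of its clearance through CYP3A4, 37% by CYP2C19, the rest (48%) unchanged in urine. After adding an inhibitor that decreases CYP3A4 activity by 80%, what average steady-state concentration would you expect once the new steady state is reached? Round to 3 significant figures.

69.3 μg/mL

The CYP3A4 pathway (15% of clearance) falls to 0.2× activity: 0.15 × 0.2 = 0.03.
CYP2C19 (37%) and the residual 48% are unaffected.
Relative clearance = 0.03 + 0.37 + 0.48 = 0.88.
New average steady-state concentration = baseline ÷ relative clearance = 61.0 / 0.88 = 69.3 μg/mL.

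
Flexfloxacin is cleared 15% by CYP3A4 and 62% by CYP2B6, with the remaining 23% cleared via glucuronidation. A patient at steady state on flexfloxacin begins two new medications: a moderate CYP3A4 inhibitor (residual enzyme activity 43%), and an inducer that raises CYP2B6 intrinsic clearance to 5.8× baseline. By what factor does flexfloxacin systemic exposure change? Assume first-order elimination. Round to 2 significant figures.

0.26

The CYP3A4 pathway (15% of clearance) is reduced to 0.43× activity: 0.15 × 0.43 = 0.0645.
The CYP2B6 pathway (62% of clearance) is boosted to 5.8× activity: 0.62 × 5.8 = 3.596.
Non-CYP routes (23%) are unchanged.
CL_new/CL_old = 0.0645 + 3.596 + 0.23 = 3.8905.
Because systemic exposure varies inversely with clearance, the combined effect is 1 / 3.8905 = 0.26.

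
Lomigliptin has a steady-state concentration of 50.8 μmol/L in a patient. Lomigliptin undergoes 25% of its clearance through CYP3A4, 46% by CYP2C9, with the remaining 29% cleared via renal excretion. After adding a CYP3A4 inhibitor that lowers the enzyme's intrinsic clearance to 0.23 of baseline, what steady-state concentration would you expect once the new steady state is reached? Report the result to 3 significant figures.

The CYP3A4 pathway (25% of clearance) drops to 0.23× activity: 0.25 × 0.23 = 0.0575.
CYP2C9 (46%) and the residual 29% are unaffected.
CL_new/CL_old = 0.0575 + 0.46 + 0.29 = 0.8075.
With dosing unchanged, steady-state concentration scales as 1/CL: 50.8 / 0.8075 = 62.9 μmol/L.

62.9 μmol/L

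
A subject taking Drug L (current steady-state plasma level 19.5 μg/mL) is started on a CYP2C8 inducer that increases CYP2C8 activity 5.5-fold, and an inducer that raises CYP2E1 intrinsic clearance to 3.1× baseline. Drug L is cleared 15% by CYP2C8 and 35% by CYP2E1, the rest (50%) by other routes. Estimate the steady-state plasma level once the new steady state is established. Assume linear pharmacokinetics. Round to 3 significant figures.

The CYP2C8 pathway (15% of clearance) increases to 5.5× activity: 0.15 × 5.5 = 0.825.
The CYP2E1 pathway (35% of clearance) rises to 3.1× activity: 0.35 × 3.1 = 1.085.
Non-CYP routes (50%) are unchanged.
CL_new/CL_old = 0.825 + 1.085 + 0.5 = 2.41.
Dividing the baseline by the relative clearance: 19.5 / 2.41 = 8.09 μg/mL.

8.09 μg/mL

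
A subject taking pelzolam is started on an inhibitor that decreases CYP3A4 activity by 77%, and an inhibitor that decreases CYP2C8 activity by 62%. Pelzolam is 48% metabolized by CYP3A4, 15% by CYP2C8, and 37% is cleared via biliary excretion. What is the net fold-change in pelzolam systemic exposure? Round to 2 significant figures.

The CYP3A4 pathway (48% of clearance) falls to 0.23× activity: 0.48 × 0.23 = 0.1104.
The CYP2C8 pathway (15% of clearance) drops to 0.38× activity: 0.15 × 0.38 = 0.057.
Non-CYP routes (37%) are unchanged.
Relative clearance = 0.1104 + 0.057 + 0.37 = 0.5374.
Because systemic exposure varies inversely with clearance, the combined effect is 1 / 0.5374 = 1.9.

1.9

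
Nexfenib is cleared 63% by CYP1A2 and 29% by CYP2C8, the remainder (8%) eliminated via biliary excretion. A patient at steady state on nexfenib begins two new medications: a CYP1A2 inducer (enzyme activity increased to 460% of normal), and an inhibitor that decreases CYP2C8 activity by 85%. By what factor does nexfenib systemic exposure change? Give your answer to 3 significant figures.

0.331

The CYP1A2 pathway (63% of clearance) increases to 4.6× activity: 0.63 × 4.6 = 2.898.
The CYP2C8 pathway (29% of clearance) is reduced to 0.15× activity: 0.29 × 0.15 = 0.0435.
Non-CYP routes (8%) are unchanged.
Relative clearance = 2.898 + 0.0435 + 0.08 = 3.0215.
Systemic exposure ∝ 1/CL: fold-change = 1 / 3.0215 = 0.331.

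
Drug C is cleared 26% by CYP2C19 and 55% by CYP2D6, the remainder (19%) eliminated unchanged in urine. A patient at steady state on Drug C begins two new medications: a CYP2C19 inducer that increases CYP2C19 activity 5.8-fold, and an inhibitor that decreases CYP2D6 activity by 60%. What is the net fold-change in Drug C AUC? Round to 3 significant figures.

0.521

The CYP2C19 pathway (26% of clearance) is boosted to 5.8× activity: 0.26 × 5.8 = 1.508.
The CYP2D6 pathway (55% of clearance) falls to 0.4× activity: 0.55 × 0.4 = 0.22.
The remaining 19% of clearance is unaffected.
New clearance relative to baseline: 1.508 + 0.22 + 0.19 = 1.918.
AUC ∝ 1/CL: fold-change = 1 / 1.918 = 0.521.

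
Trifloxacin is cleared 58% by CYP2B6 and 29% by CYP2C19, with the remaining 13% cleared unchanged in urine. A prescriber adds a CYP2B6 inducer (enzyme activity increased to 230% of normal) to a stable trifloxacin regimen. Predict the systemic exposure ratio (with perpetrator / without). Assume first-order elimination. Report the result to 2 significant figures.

The CYP2B6 pathway (58% of clearance) rises to 2.3× activity: 0.58 × 2.3 = 1.334.
CYP2C19 (29%) and the residual 13% are unaffected.
Relative clearance = 1.334 + 0.29 + 0.13 = 1.754.
Since systemic exposure ∝ 1/CL, the ratio is 1 / 1.754 = 0.57.

0.57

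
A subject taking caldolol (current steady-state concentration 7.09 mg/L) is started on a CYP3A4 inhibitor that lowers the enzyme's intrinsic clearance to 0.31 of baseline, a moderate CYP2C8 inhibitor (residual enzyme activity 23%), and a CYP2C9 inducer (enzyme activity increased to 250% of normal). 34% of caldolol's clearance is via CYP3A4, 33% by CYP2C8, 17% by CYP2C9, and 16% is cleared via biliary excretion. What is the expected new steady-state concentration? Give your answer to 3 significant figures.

The CYP3A4 pathway (34% of clearance) falls to 0.31× activity: 0.34 × 0.31 = 0.1054.
The CYP2C8 pathway (33% of clearance) drops to 0.23× activity: 0.33 × 0.23 = 0.0759.
The CYP2C9 pathway (17% of clearance) rises to 2.5× activity: 0.17 × 2.5 = 0.425.
Non-CYP routes (16%) are unchanged.
CL_new/CL_old = 0.1054 + 0.0759 + 0.425 + 0.16 = 0.7663.
Dividing the baseline by the relative clearance: 7.09 / 0.7663 = 9.25 mg/L.

9.25 mg/L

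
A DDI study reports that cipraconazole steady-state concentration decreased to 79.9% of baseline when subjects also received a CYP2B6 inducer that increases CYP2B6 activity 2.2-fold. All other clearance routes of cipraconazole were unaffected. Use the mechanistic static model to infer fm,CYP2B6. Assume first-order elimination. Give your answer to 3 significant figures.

0.210

Call the CYP2B6 fraction fm. After the interaction, CL_new/CL_old = fm × 2.2 + (1 − fm).
Steady-state concentration ratio = 1 / (new CL fraction), so new CL fraction = 1 / 0.799 = 1.252.
fm × 2.2 + 1 − fm = 1.252  ⇒  fm × (2.2 − 1) = 0.2516  ⇒  fm = 0.210.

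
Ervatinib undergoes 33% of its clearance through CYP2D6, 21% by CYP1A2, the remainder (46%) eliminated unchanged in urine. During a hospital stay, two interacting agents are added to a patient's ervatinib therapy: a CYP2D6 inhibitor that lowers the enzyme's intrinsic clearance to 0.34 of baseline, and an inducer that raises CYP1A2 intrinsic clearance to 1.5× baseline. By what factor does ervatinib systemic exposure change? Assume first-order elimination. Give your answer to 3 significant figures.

1.13

The CYP2D6 pathway (33% of clearance) is reduced to 0.34× activity: 0.33 × 0.34 = 0.1122.
The CYP1A2 pathway (21% of clearance) rises to 1.5× activity: 0.21 × 1.5 = 0.315.
The remaining 46% of clearance is unaffected.
Relative clearance = 0.1122 + 0.315 + 0.46 = 0.8872.
Because systemic exposure varies inversely with clearance, the combined effect is 1 / 0.8872 = 1.13.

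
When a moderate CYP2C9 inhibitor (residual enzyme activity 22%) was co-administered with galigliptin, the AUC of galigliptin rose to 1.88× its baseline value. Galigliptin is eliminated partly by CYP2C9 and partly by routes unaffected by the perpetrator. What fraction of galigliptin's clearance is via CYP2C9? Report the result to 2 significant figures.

CL'/CL = 1 / 1.88 = 0.5319
0.22·fm + (1 − fm) = 0.5319
fm = (0.5319 − 1) / (0.22 − 1) = 0.60

0.60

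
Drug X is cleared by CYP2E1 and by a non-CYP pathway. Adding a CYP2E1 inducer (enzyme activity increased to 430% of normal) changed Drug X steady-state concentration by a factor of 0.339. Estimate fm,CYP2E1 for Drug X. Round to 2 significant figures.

Call the CYP2E1 fraction fm. After the interaction, CL_new/CL_old = fm × 4.3 + (1 − fm).
Steady-state concentration ratio = 1 / (new CL fraction), so new CL fraction = 1 / 0.339 = 2.95.
fm × 4.3 + 1 − fm = 2.95  ⇒  fm × (4.3 − 1) = 1.95  ⇒  fm = 0.59.

0.59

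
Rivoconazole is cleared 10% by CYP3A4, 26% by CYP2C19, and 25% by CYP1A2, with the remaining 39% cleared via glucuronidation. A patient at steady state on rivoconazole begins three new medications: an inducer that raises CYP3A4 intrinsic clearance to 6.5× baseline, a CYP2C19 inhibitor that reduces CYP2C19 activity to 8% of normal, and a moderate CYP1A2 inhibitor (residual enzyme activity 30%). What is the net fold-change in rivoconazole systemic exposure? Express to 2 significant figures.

The CYP3A4 pathway (10% of clearance) is boosted to 6.5× activity: 0.1 × 6.5 = 0.65.
The CYP2C19 pathway (26% of clearance) falls to 0.08× activity: 0.26 × 0.08 = 0.0208.
The CYP1A2 pathway (25% of clearance) falls to 0.3× activity: 0.25 × 0.3 = 0.075.
The remaining 39% of clearance is unaffected.
New clearance relative to baseline: 0.65 + 0.0208 + 0.075 + 0.39 = 1.1358.
Because systemic exposure varies inversely with clearance, the combined effect is 1 / 1.1358 = 0.88.

0.88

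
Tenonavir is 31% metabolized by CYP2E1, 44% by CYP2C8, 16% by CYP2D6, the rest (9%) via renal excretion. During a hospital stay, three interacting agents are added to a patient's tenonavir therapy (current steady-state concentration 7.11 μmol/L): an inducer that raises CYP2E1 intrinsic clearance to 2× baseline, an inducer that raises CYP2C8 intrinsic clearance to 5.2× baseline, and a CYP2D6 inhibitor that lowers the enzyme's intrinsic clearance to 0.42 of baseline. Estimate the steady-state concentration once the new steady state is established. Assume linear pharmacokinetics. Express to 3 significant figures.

The CYP2E1 pathway (31% of clearance) increases to 2× activity: 0.31 × 2 = 0.62.
The CYP2C8 pathway (44% of clearance) increases to 5.2× activity: 0.44 × 5.2 = 2.288.
The CYP2D6 pathway (16% of clearance) falls to 0.42× activity: 0.16 × 0.42 = 0.0672.
The remaining 9% of clearance is unaffected.
Relative clearance = 0.62 + 2.288 + 0.0672 + 0.09 = 3.0652.
Dividing the baseline by the relative clearance: 7.11 / 3.0652 = 2.32 μmol/L.

2.32 μmol/L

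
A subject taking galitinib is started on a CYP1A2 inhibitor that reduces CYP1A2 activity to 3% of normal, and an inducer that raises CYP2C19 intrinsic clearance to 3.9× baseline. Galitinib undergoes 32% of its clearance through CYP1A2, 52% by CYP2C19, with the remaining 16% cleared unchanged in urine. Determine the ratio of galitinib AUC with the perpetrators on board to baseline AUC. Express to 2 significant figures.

0.46

CYP1A2: 0.32 × 0.03 = 0.0096
CYP2C19: 0.52 × 3.9 = 2.028
Other: 0.16 (unchanged)
CL_new/CL_old = 0.0096 + 2.028 + 0.16 = 2.1976.
Net AUC ratio = 1 / 2.1976 = 0.46.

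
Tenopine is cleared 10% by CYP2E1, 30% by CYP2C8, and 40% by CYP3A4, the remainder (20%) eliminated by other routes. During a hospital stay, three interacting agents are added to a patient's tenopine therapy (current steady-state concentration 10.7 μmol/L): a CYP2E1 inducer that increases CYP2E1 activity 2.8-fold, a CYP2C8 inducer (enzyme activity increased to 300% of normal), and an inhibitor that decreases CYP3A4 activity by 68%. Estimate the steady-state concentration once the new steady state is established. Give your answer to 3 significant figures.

CYP2E1: 0.1 × 2.8 = 0.28
CYP2C8: 0.3 × 3 = 0.9
CYP3A4: 0.4 × 0.32 = 0.128
Other: 0.2 (unchanged)
New clearance relative to baseline: 0.28 + 0.9 + 0.128 + 0.2 = 1.508.
Dividing the baseline by the relative clearance: 10.7 / 1.508 = 7.10 μmol/L.

7.10 μmol/L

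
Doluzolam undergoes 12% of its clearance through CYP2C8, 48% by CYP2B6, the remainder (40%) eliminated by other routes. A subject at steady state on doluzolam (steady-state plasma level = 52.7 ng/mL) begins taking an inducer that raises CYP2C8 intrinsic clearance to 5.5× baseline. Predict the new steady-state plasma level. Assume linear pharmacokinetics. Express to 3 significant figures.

34.2 ng/mL

CYP2C8: 0.12 × 5.5 = 0.66
CYP2B6: 0.48 (unchanged)
Other: 0.4 (unchanged)
CL_new/CL_old = 0.66 + 0.48 + 0.4 = 1.54.
Steady-state plasma level ∝ 1/CL, so new value = 52.7 / 1.54 = 34.2 ng/mL.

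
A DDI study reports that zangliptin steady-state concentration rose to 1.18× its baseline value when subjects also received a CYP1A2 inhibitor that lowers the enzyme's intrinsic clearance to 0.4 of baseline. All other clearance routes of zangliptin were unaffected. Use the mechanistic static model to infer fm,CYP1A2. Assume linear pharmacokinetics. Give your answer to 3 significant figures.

0.254

Call the CYP1A2 fraction fm. After the interaction, CL_new/CL_old = fm × 0.4 + (1 − fm).
Steady-state concentration ratio = 1 / (new CL fraction), so new CL fraction = 1 / 1.18 = 0.8475.
fm × 0.4 + 1 − fm = 0.8475  ⇒  fm × (0.4 − 1) = −0.1525  ⇒  fm = 0.254.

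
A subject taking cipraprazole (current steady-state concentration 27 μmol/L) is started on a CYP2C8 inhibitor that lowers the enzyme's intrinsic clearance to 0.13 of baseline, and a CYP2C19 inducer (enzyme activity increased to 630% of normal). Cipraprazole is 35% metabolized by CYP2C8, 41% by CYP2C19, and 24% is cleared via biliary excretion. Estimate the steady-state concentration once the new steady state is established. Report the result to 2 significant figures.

The CYP2C8 pathway (35% of clearance) is reduced to 0.13× activity: 0.35 × 0.13 = 0.0455.
The CYP2C19 pathway (41% of clearance) increases to 6.3× activity: 0.41 × 6.3 = 2.583.
Non-CYP routes (24%) are unchanged.
Relative clearance = 0.0455 + 2.583 + 0.24 = 2.8685.
New steady-state concentration = 27 / 2.8685 = 9.4 μmol/L (concentration scales inversely with clearance).

9.4 μmol/L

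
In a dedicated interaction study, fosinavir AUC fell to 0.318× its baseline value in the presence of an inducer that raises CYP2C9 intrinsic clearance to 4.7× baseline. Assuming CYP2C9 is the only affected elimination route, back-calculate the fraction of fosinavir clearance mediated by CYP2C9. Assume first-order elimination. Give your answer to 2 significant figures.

Call the CYP2C9 fraction fm. After the interaction, CL_new/CL_old = fm × 4.7 + (1 − fm).
AUC ratio = 1 / (new CL fraction), so new CL fraction = 1 / 0.318 = 3.145.
fm × 4.7 + 1 − fm = 3.145  ⇒  fm × (4.7 − 1) = 2.145  ⇒  fm = 0.58.

0.58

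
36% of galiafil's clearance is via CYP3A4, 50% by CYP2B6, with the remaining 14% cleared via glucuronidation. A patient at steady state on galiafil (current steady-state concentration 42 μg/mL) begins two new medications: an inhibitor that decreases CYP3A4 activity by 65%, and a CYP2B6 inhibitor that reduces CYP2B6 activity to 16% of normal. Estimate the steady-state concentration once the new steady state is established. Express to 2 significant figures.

The CYP3A4 pathway (36% of clearance) drops to 0.35× activity: 0.36 × 0.35 = 0.126.
The CYP2B6 pathway (50% of clearance) drops to 0.16× activity: 0.5 × 0.16 = 0.08.
The remaining 14% of clearance is unaffected.
CL_new/CL_old = 0.126 + 0.08 + 0.14 = 0.346.
Steady-state concentration ∝ 1/CL: new value = 42 / 0.346 = 1.2 × 10² μg/mL.

1.2 × 10² μg/mL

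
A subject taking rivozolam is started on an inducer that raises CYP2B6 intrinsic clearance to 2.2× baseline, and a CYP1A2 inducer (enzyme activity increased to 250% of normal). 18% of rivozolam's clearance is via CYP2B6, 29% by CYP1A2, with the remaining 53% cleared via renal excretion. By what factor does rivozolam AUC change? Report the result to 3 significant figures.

The CYP2B6 pathway (18% of clearance) rises to 2.2× activity: 0.18 × 2.2 = 0.396.
The CYP1A2 pathway (29% of clearance) is boosted to 2.5× activity: 0.29 × 2.5 = 0.725.
The remaining 53% of clearance is unaffected.
New clearance relative to baseline: 0.396 + 0.725 + 0.53 = 1.651.
AUC ∝ 1/CL: fold-change = 1 / 1.651 = 0.606.

0.606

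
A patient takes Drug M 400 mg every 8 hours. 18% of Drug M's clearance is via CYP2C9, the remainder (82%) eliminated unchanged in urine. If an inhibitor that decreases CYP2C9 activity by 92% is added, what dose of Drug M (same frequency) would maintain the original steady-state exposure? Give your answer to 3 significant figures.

334 mg

The CYP2C9 pathway (18% of clearance) drops to 0.08× activity: 0.18 × 0.08 = 0.0144.
The remaining 82% of clearance is unaffected.
CL_new/CL_old = 0.0144 + 0.82 = 0.8344.
Css,avg = (dose rate)/CL, so holding Css fixed requires dose ∝ CL: 400 × 0.8344 = 334 mg.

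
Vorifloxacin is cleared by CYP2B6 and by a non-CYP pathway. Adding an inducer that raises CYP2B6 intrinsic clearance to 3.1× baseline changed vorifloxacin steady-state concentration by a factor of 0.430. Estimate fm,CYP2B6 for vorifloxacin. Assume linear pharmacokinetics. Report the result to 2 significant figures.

0.63

CL'/CL = 1 / 0.430 = 2.326
3.1·fm + (1 − fm) = 2.326
fm = (2.326 − 1) / (3.1 − 1) = 0.63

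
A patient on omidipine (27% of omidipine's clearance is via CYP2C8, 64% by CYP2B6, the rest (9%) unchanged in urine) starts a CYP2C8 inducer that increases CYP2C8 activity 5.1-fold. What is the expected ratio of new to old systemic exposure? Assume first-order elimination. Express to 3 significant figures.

0.475

The CYP2C8 pathway (27% of clearance) is boosted to 5.1× activity: 0.27 × 5.1 = 1.377.
CYP2B6 (64%) and the residual 9% are unaffected.
Relative clearance = 1.377 + 0.64 + 0.09 = 2.107.
Systemic exposure ratio = CL_old/CL_new = 1 / 2.107 = 0.475.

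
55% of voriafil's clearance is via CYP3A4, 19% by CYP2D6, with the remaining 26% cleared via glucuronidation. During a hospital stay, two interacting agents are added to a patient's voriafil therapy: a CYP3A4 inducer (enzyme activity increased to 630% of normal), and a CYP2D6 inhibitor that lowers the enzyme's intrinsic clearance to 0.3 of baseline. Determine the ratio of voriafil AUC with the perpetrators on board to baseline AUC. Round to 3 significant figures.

0.264

CYP3A4: 0.55 × 6.3 = 3.465
CYP2D6: 0.19 × 0.3 = 0.057
Other: 0.26 (unchanged)
CL_new/CL_old = 3.465 + 0.057 + 0.26 = 3.782.
AUC ∝ 1/CL: fold-change = 1 / 3.782 = 0.264.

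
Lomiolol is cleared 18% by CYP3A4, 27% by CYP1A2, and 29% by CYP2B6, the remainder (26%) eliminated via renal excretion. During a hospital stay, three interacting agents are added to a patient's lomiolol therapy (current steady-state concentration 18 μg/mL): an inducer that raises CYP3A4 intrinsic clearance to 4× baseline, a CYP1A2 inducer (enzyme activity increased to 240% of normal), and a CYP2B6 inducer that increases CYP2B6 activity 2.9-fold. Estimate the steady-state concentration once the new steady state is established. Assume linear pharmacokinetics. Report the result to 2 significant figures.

The CYP3A4 pathway (18% of clearance) increases to 4× activity: 0.18 × 4 = 0.72.
The CYP1A2 pathway (27% of clearance) rises to 2.4× activity: 0.27 × 2.4 = 0.648.
The CYP2B6 pathway (29% of clearance) increases to 2.9× activity: 0.29 × 2.9 = 0.841.
The remaining 26% of clearance is unaffected.
CL_new/CL_old = 0.72 + 0.648 + 0.841 + 0.26 = 2.469.
Dividing the baseline by the relative clearance: 18 / 2.469 = 7.3 μg/mL.

7.3 μg/mL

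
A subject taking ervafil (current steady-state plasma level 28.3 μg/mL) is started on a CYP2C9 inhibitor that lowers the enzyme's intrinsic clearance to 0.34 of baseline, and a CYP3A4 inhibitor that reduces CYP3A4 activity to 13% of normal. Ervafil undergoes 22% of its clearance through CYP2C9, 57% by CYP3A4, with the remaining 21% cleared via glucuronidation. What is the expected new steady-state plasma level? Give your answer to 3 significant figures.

The CYP2C9 pathway (22% of clearance) is reduced to 0.34× activity: 0.22 × 0.34 = 0.0748.
The CYP3A4 pathway (57% of clearance) is reduced to 0.13× activity: 0.57 × 0.13 = 0.0741.
The remaining 21% of clearance is unaffected.
CL_new/CL_old = 0.0748 + 0.0741 + 0.21 = 0.3589.
Dividing the baseline by the relative clearance: 28.3 / 0.3589 = 78.9 μg/mL.

78.9 μg/mL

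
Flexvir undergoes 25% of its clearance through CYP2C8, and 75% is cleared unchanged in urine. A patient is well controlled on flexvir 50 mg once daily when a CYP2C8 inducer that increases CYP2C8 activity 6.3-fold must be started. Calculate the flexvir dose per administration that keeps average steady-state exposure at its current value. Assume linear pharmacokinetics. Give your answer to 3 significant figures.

116 mg

CYP2C8: 0.25 × 6.3 = 1.575
Other: 0.75 (unchanged)
CL_new/CL_old = 1.575 + 0.75 = 2.325.
To maintain the same steady-state level, dose must scale with clearance: new dose = 50 × 2.325 = 116 mg.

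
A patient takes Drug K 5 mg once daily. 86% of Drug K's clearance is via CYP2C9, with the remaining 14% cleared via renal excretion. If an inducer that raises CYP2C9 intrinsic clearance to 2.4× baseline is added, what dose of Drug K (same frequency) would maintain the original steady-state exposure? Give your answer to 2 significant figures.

11 mg

The CYP2C9 pathway (86% of clearance) is boosted to 2.4× activity: 0.86 × 2.4 = 2.064.
The remaining 14% of clearance is unaffected.
Relative clearance = 2.064 + 0.14 = 2.204.
Css,avg = (dose rate)/CL, so holding Css fixed requires dose ∝ CL: 5 × 2.204 = 11 mg.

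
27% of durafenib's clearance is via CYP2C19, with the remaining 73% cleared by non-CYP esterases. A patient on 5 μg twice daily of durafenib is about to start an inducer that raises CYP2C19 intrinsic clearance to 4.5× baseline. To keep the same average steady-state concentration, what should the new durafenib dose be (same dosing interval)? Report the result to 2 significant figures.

The CYP2C19 pathway (27% of clearance) increases to 4.5× activity: 0.27 × 4.5 = 1.215.
The remaining 73% of clearance is unaffected.
Relative clearance = 1.215 + 0.73 = 1.945.
Exposure is unchanged when dose changes in proportion to clearance. New dose = 5 μg × 1.945 = 9.7 μg.

9.7 μg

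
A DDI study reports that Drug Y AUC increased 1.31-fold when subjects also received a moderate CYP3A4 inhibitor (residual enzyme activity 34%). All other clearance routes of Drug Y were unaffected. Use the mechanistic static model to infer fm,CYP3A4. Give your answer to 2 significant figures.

CL'/CL = 1 / 1.31 = 0.7634
0.34·fm + (1 − fm) = 0.7634
fm = (0.7634 − 1) / (0.34 − 1) = 0.36

0.36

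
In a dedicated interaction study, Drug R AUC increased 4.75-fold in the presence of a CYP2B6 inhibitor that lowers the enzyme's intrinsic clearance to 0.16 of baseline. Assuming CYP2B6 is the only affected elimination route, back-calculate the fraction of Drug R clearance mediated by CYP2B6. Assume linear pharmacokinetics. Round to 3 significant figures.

0.940

CL'/CL = 1 / 4.75 = 0.2105
0.16·fm + (1 − fm) = 0.2105
fm = (0.2105 − 1) / (0.16 − 1) = 0.940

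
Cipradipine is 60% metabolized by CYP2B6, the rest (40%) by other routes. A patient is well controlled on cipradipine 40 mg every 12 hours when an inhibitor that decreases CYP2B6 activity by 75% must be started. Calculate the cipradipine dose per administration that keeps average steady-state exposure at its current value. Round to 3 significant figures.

CYP2B6: 0.6 × 0.25 = 0.15
Other: 0.4 (unchanged)
CL_new/CL_old = 0.15 + 0.4 = 0.55.
Css,avg = (dose rate)/CL, so holding Css fixed requires dose ∝ CL: 40 × 0.55 = 22.0 mg.

22.0 mg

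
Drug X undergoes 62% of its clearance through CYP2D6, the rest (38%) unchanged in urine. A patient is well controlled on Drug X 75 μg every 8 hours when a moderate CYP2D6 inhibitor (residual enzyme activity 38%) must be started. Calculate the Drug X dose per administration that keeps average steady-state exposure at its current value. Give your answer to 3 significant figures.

The CYP2D6 pathway (62% of clearance) is reduced to 0.38× activity: 0.62 × 0.38 = 0.2356.
The remaining 38% of clearance is unaffected.
CL_new/CL_old = 0.2356 + 0.38 = 0.6156.
To maintain the same steady-state level, dose must scale with clearance: new dose = 75 × 0.6156 = 46.2 μg.

46.2 μg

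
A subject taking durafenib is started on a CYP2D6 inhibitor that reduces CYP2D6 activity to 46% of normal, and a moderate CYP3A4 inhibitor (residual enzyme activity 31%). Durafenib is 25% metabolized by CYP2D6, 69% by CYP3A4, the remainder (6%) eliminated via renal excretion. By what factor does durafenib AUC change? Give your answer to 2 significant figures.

The CYP2D6 pathway (25% of clearance) is reduced to 0.46× activity: 0.25 × 0.46 = 0.115.
The CYP3A4 pathway (69% of clearance) falls to 0.31× activity: 0.69 × 0.31 = 0.2139.
The remaining 6% of clearance is unaffected.
Relative clearance = 0.115 + 0.2139 + 0.06 = 0.3889.
Because AUC varies inversely with clearance, the combined effect is 1 / 0.3889 = 2.6.

2.6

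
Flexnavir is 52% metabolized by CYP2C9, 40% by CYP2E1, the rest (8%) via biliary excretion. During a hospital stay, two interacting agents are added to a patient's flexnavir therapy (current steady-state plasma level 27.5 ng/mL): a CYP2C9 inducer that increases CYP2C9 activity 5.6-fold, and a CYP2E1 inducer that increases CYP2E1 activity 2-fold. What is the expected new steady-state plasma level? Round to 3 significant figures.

7.25 ng/mL

CYP2C9: 0.52 × 5.6 = 2.912
CYP2E1: 0.4 × 2 = 0.8
Other: 0.08 (unchanged)
Relative clearance = 2.912 + 0.8 + 0.08 = 3.792.
Dividing the baseline by the relative clearance: 27.5 / 3.792 = 7.25 ng/mL.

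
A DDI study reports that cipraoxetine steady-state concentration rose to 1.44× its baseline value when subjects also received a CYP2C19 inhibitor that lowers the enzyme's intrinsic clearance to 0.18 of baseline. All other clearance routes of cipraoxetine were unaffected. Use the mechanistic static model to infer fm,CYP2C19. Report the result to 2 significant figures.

0.37

Let fm be the CYP2C19 fraction. New clearance relative to baseline = fm × 0.18 + (1 − fm).
Steady-state concentration ratio = 1 / (new CL fraction), so new CL fraction = 1 / 1.44 = 0.6944.
fm × 0.18 + 1 − fm = 0.6944  ⇒  fm × (0.18 − 1) = −0.3056  ⇒  fm = 0.37.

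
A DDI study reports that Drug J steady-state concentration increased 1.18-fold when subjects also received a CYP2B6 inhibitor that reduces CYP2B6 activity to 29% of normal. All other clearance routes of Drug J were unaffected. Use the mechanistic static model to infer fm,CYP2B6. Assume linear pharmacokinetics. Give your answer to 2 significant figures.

0.21

CL'/CL = 1 / 1.18 = 0.8475
0.29·fm + (1 − fm) = 0.8475
fm = (0.8475 − 1) / (0.29 − 1) = 0.21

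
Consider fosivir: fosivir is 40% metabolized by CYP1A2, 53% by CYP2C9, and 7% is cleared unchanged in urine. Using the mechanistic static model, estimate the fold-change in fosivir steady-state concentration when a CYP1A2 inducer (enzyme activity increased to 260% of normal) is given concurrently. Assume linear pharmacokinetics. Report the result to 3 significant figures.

CYP1A2: 0.4 × 2.6 = 1.04
CYP2C9: 0.53 (unchanged)
Other: 0.07 (unchanged)
CL_new/CL_old = 1.04 + 0.53 + 0.07 = 1.64.
Steady-state concentration is inversely proportional to clearance, so the fold-change is 1 / 1.64 = 0.610.

0.610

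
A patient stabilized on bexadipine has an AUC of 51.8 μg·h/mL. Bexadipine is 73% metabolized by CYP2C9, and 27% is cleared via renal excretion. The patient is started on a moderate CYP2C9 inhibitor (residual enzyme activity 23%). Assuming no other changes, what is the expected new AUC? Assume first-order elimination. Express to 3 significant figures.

118 μg·h/mL

The CYP2C9 pathway (73% of clearance) drops to 0.23× activity: 0.73 × 0.23 = 0.1679.
Non-CYP routes (27%) are unchanged.
New clearance relative to baseline: 0.1679 + 0.27 = 0.4379.
AUC ∝ 1/CL, so new value = 51.8 / 0.4379 = 118 μg·h/mL.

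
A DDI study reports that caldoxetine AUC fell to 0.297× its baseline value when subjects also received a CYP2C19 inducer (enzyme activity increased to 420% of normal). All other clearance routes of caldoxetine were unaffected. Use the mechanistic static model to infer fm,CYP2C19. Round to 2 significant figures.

Call the CYP2C19 fraction fm. After the interaction, CL_new/CL_old = fm × 4.2 + (1 − fm).
AUC ratio = 1 / (new CL fraction), so new CL fraction = 1 / 0.297 = 3.367.
fm × 4.2 + 1 − fm = 3.367  ⇒  fm × (4.2 − 1) = 2.367  ⇒  fm = 0.74.

0.74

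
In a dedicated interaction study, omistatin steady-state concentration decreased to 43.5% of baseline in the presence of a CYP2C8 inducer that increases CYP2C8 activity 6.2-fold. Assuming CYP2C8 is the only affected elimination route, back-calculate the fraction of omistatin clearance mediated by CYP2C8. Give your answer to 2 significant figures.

0.25

Let x = fm,CYP2C8. Because steady-state concentration ∝ 1/CL, relative clearance rose to 1/0.435 = 2.299.
Setting x·6.2 + (1 − x) = 2.299 and solving: x = (2.299 − 1)/(6.2 − 1) = 0.25.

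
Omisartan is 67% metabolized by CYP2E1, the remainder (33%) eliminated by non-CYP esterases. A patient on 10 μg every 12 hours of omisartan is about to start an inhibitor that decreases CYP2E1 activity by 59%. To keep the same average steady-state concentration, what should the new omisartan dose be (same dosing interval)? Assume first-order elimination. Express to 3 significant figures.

The CYP2E1 pathway (67% of clearance) falls to 0.41× activity: 0.67 × 0.41 = 0.2747.
Non-CYP routes (33%) are unchanged.
Relative clearance = 0.2747 + 0.33 = 0.6047.
To maintain the same steady-state level, dose must scale with clearance: new dose = 10 × 0.6047 = 6.05 μg.

6.05 μg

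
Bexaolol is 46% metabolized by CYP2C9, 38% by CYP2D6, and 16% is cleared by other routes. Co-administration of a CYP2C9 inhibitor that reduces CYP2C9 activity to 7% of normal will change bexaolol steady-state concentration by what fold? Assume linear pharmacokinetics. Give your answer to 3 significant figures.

1.75

The CYP2C9 pathway (46% of clearance) drops to 0.07× activity: 0.46 × 0.07 = 0.0322.
CYP2D6 (38%) and the residual 16% are unaffected.
New clearance relative to baseline: 0.0322 + 0.38 + 0.16 = 0.5722.
Steady-state concentration is inversely proportional to clearance, so the fold-change is 1 / 0.5722 = 1.75.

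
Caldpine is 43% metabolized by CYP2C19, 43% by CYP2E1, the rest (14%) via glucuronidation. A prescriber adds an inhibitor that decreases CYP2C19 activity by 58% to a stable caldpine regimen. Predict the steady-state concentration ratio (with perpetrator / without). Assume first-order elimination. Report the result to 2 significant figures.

1.3

CYP2C19: 0.43 × 0.42 = 0.1806
CYP2E1: 0.43 (unchanged)
Other: 0.14 (unchanged)
New clearance relative to baseline: 0.1806 + 0.43 + 0.14 = 0.7506.
Steady-state concentration is inversely proportional to clearance, so the fold-change is 1 / 0.7506 = 1.3.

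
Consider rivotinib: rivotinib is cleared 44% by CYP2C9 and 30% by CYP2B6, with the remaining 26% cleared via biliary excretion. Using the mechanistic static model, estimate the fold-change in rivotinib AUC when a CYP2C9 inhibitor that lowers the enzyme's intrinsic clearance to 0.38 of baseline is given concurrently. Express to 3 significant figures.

CYP2C9: 0.44 × 0.38 = 0.1672
CYP2B6: 0.3 (unchanged)
Other: 0.26 (unchanged)
CL_new/CL_old = 0.1672 + 0.3 + 0.26 = 0.7272.
AUC is inversely proportional to clearance, so the fold-change is 1 / 0.7272 = 1.38.

1.38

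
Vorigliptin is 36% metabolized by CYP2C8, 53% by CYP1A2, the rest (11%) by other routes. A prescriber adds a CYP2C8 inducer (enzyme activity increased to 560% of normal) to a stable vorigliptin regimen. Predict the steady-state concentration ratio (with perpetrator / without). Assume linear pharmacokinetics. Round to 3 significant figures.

0.377

CYP2C8: 0.36 × 5.6 = 2.016
CYP1A2: 0.53 (unchanged)
Other: 0.11 (unchanged)
CL_new/CL_old = 2.016 + 0.53 + 0.11 = 2.656.
Steady-state concentration is inversely proportional to clearance, so the fold-change is 1 / 2.656 = 0.377.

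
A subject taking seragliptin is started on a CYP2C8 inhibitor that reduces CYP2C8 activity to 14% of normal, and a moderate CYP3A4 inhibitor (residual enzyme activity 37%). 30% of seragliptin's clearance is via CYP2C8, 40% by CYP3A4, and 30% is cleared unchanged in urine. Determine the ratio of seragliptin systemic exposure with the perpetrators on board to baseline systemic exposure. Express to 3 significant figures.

2.04

The CYP2C8 pathway (30% of clearance) drops to 0.14× activity: 0.3 × 0.14 = 0.042.
The CYP3A4 pathway (40% of clearance) falls to 0.37× activity: 0.4 × 0.37 = 0.148.
Non-CYP routes (30%) are unchanged.
CL_new/CL_old = 0.042 + 0.148 + 0.3 = 0.49.
Net systemic exposure ratio = 1 / 0.49 = 2.04.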